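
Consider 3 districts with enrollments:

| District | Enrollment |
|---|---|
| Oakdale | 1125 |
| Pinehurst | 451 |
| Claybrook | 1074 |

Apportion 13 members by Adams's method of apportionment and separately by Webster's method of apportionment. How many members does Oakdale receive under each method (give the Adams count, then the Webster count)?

Adams: Oakdale 5, Pinehurst 3, Claybrook 5.
Webster: Oakdale 6, Pinehurst 2, Claybrook 5.
Oakdale gets 5 under Adams and 6 under Webster.

5 and 6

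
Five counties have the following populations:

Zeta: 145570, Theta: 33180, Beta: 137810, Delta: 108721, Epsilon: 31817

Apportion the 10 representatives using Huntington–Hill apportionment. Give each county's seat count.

With divisor 50323: modified quotas Zeta 2.893, Theta 0.659, Beta 2.739, Delta 2.160, Epsilon 0.632.
Geometric-mean thresholds: Zeta √(2·3)=2.449, Theta (min 1), Beta √(2·3)=2.449, Delta √(2·3)=2.449, Epsilon (min 1).
Each quota rounded against its threshold gives Zeta 3, Theta 1, Beta 3, Delta 2, Epsilon 1 (total 10).

Zeta: 3, Theta: 1, Beta: 3, Delta: 2, Epsilon: 1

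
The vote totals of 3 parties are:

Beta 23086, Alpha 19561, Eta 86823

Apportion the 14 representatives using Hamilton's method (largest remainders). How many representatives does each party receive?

Beta 3, Alpha 2, Eta 9

Standard divisor: 129470 ÷ 14 ≈ 9247.857.
Standard quotas: Beta 2.4964, Alpha 2.1152, Eta 9.3884.
Lower quotas: Beta 2, Alpha 2, Eta 9 (sum 13, leaving 1 seat).
Remainders in descending order: Beta 0.4964, Eta 0.3884, Alpha 0.1152.
The surplus seat goes to Beta.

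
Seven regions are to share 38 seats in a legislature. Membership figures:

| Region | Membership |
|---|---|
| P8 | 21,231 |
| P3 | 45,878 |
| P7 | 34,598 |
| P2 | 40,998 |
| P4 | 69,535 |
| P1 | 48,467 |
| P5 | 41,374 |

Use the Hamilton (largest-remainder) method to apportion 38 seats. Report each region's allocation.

P8 3, P3 6, P7 4, P2 5, P4 9, P1 6, P5 5

Total 302081; standard divisor 302081/38 ≈ 7949.5.
Standard quotas: P8 2.6707, P3 5.7712, P7 4.3522, P2 5.1573, P4 8.7471, P1 6.0969, P5 5.2046.
Lower quotas: P8 2, P3 5, P7 4, P2 5, P4 8, P1 6, P5 5 (sum 35, leaving 3 seats).
Remainders in descending order: P3 0.7712, P4 0.7471, P8 0.6707, P7 0.3522, P5 0.2046, P2 0.1573, P1 0.0969.
Largest remainders: P3, P4, P8 receive the extra seats.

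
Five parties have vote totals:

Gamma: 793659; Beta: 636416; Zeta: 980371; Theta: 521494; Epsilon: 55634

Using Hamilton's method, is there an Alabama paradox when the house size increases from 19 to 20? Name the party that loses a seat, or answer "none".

At 19 seats: Gamma 5, Beta 4, Zeta 6, Theta 3, Epsilon 1.
At 20 seats: Gamma 5, Beta 4, Zeta 7, Theta 4, Epsilon 0.
Epsilon drops from 1 to 0.

Epsilon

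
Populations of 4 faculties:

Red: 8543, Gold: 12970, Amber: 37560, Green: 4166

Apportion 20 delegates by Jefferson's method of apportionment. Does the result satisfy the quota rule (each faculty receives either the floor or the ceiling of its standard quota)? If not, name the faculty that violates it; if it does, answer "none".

Standard quotas: Red 2.702, Gold 4.102, Amber 11.879, Green 1.318.
Jefferson allocation: Red 2, Gold 4, Amber 13, Green 1.
Amber has quota 11.879 (lower 11, upper 12) but receives 13 — outside the quota interval.

Amber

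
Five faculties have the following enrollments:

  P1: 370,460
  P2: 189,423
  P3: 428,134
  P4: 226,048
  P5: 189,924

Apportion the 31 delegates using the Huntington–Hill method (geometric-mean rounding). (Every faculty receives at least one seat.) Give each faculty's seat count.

P1=8, P2=4, P3=10, P4=5, P5=4

With divisor 44394: modified quotas P1 8.345, P2 4.267, P3 9.644, P4 5.092, P5 4.278.
Geometric-mean thresholds: P1 √(8·9)=8.485, P2 √(4·5)=4.472, P3 √(9·10)=9.487, P4 √(5·6)=5.477, P5 √(4·5)=4.472.
Each quota rounded against its threshold gives P1 8, P2 4, P3 10, P4 5, P5 4 (total 31).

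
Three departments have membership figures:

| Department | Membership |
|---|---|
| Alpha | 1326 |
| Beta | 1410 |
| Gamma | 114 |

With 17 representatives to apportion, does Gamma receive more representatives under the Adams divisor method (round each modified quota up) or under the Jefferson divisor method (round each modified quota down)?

Adams

Adams: Alpha 8, Beta 8, Gamma 1.
Jefferson: Alpha 8, Beta 9, Gamma 0.
Gamma gets 1 under Adams and 0 under Jefferson.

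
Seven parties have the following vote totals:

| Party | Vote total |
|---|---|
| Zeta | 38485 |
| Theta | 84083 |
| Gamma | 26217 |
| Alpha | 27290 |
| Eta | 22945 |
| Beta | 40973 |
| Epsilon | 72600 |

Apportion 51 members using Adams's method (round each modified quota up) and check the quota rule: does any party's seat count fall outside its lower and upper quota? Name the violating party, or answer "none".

Standard quotas: Zeta 6.279, Theta 13.718, Gamma 4.277, Alpha 4.452, Eta 3.744, Beta 6.685, Epsilon 11.845.
Adams allocation: Zeta 6, Theta 13, Gamma 4, Alpha 5, Eta 4, Beta 7, Epsilon 12.
Every allocation lies between the lower and upper quota.

none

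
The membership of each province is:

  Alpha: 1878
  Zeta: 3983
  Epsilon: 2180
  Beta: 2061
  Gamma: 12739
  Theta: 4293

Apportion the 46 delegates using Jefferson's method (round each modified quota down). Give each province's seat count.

Standard divisor 27134/46 ≈ 589.87; standard quotas: Alpha 3.184, Zeta 6.752, Epsilon 3.696, Beta 3.494, Gamma 21.596, Theta 7.278.
Rounding down gives 3, 6, 3, 3, 21, 7 = 43 seats, so the divisor must be adjusted.
With modified divisor 550: modified quotas Alpha 3.415, Zeta 7.242, Epsilon 3.964, Beta 3.747, Gamma 23.162, Theta 7.805.
Rounding down: Alpha 3, Zeta 7, Epsilon 3, Beta 3, Gamma 23, Theta 7 (total 46).

Alpha 3, Zeta 7, Epsilon 3, Beta 3, Gamma 23, Theta 7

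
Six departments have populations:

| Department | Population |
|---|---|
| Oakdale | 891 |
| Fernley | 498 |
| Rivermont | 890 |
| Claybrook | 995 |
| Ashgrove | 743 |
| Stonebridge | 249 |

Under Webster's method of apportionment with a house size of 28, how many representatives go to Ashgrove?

5

Standard divisor 4266/28 ≈ 152.357; standard quotas: Oakdale 5.848, Fernley 3.269, Rivermont 5.842, Claybrook 6.531, Ashgrove 4.877, Stonebridge 1.634.
Rounding to the nearest integer gives 6, 3, 6, 7, 5, 2 = 29 seats, so the divisor must be adjusted.
With modified divisor 160: modified quotas Oakdale 5.569, Fernley 3.112, Rivermont 5.562, Claybrook 6.219, Ashgrove 4.644, Stonebridge 1.556.
Rounding to the nearest integer: Oakdale 6, Fernley 3, Rivermont 6, Claybrook 6, Ashgrove 5, Stonebridge 2 (total 28).
Ashgrove receives 5.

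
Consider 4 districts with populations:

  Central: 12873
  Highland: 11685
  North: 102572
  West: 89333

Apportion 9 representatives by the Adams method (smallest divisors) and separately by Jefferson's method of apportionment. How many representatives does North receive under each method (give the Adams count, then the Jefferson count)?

4 and 5

Adams: Central 1, Highland 1, North 4, West 3.
Jefferson: Central 0, Highland 0, North 5, West 4.
North gets 4 under Adams and 5 under Jefferson.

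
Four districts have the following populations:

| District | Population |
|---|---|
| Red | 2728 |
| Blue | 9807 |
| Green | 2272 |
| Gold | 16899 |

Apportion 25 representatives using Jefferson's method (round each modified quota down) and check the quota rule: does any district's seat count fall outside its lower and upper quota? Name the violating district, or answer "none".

none

Standard quotas: Red 2.151, Blue 7.733, Green 1.791, Gold 13.325.
Jefferson allocation: Red 2, Blue 8, Green 1, Gold 14.
Every allocation lies between the lower and upper quota.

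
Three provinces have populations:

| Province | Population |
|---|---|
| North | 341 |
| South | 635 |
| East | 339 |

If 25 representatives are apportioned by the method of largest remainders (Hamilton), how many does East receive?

6

The standard divisor is 1315/25 ≈ 52.6.
Standard quotas: North 6.483, South 12.072, East 6.445.
Lower quotas: North 6, South 12, East 6 (sum 24, leaving 1 seat).
Remainders in descending order: North 0.483, East 0.445, South 0.072.
The surplus seat goes to North.
East receives 6.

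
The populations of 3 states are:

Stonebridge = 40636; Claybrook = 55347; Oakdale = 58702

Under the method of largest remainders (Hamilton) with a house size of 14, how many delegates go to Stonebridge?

4

Standard divisor: 154685 ÷ 14 ≈ 11048.929.
Standard quotas: Stonebridge 3.6778, Claybrook 5.0093, Oakdale 5.3129.
Lower quotas: Stonebridge 3, Claybrook 5, Oakdale 5 (sum 13, leaving 1 seat).
Remainders in descending order: Stonebridge 0.6778, Oakdale 0.3129, Claybrook 0.0093.
The surplus seat goes to Stonebridge.
Stonebridge receives 4.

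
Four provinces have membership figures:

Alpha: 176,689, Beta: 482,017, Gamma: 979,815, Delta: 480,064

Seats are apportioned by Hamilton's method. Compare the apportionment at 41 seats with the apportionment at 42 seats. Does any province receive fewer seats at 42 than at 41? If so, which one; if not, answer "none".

At 41 seats: Alpha 4, Beta 9, Gamma 19, Delta 9.
At 42 seats: Alpha 3, Beta 10, Gamma 19, Delta 10.
Alpha drops from 4 to 3.

Alpha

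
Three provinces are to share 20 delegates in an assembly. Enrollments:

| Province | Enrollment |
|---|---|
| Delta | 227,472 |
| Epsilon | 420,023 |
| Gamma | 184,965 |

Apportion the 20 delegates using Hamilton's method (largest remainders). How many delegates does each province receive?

Total 832460; standard divisor 832460/20 = 41623.
Standard quotas: Delta 5.4651, Epsilon 10.0911, Gamma 4.4438.
Lower quotas: Delta 5, Epsilon 10, Gamma 4 (sum 19, leaving 1 seat).
Remainders in descending order: Delta 0.4651, Gamma 0.4438, Epsilon 0.0911.
Largest remainder: Delta receives the extra seat.

Delta=6; Epsilon=10; Gamma=4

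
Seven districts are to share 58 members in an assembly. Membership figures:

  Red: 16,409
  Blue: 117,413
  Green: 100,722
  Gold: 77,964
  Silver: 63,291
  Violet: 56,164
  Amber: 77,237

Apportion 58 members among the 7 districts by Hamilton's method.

Red: 2; Blue: 13; Green: 12; Gold: 9; Silver: 7; Violet: 6; Amber: 9

Standard divisor: 509200 ÷ 58 ≈ 8779.31.
Standard quotas: Red 1.8691, Blue 13.3738, Green 11.4727, Gold 8.8804, Silver 7.2091, Violet 6.3973, Amber 8.7976.
Lower quotas: Red 1, Blue 13, Green 11, Gold 8, Silver 7, Violet 6, Amber 8 (sum 54, leaving 4 seats).
Remainders in descending order: Gold 0.8804, Red 0.8691, Amber 0.7976, Green 0.4727, Violet 0.3973, Blue 0.3738, Silver 0.2091.
The surplus seats go to Gold, Red, Amber, Green.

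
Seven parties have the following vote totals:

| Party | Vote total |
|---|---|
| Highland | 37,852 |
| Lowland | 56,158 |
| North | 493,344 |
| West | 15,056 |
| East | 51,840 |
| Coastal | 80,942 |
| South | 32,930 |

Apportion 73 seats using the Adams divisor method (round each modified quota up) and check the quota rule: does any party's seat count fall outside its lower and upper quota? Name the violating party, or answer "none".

North

Standard quotas: Highland 3.597, Lowland 5.337, North 46.886, West 1.431, East 4.927, Coastal 7.692, South 3.130.
Adams allocation: Highland 4, Lowland 6, North 45, West 2, East 5, Coastal 8, South 3.
North has quota 46.886 (lower 46, upper 47) but receives 45 — outside the quota interval.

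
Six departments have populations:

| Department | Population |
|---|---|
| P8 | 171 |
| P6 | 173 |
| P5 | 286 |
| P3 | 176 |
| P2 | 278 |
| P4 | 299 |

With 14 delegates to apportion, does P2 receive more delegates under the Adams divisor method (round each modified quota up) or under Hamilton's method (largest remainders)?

Hamilton

Adams: P8 2, P6 2, P5 3, P3 2, P2 2, P4 3.
Hamilton: P8 1, P6 2, P5 3, P3 2, P2 3, P4 3.
P2 gets 2 under Adams and 3 under Hamilton.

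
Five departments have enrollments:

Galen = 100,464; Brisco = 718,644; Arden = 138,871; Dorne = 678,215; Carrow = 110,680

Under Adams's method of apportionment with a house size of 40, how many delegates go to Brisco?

16

Standard divisor 1746874/40 ≈ 43671.85; standard quotas: Galen 2.300, Brisco 16.456, Arden 3.180, Dorne 15.530, Carrow 2.534.
Rounding up gives 3, 17, 4, 16, 3 = 43 seats, so the divisor must be adjusted.
With modified divisor 47100: modified quotas Galen 2.133, Brisco 15.258, Arden 2.948, Dorne 14.399, Carrow 2.350.
Rounding up: Galen 3, Brisco 16, Arden 3, Dorne 15, Carrow 3 (total 40).
Brisco receives 16.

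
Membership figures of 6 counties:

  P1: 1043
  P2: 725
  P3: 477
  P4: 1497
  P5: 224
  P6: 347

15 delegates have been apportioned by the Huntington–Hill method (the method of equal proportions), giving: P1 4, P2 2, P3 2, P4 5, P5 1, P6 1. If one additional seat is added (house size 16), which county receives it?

Priority for the next seat is population ÷ (√(s·(s+1))).
Priorities: P1 233.222, P2 295.980, P3 194.734, P4 273.314, P5 158.392, P6 245.366.
Highest priority: P2.

P2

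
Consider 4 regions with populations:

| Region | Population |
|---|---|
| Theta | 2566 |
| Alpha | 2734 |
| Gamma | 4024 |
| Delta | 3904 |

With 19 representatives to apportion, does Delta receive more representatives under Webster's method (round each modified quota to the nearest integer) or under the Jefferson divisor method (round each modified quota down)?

Webster: Theta 4, Alpha 4, Gamma 6, Delta 5.
Jefferson: Theta 3, Alpha 4, Gamma 6, Delta 6.
Delta gets 5 under Webster and 6 under Jefferson.

Jefferson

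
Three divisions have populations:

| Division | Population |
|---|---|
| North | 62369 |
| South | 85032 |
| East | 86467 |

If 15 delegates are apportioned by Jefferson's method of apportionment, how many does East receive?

Standard divisor 233868/15 ≈ 15591.2; standard quotas: North 4.000, South 5.454, East 5.546.
Rounding down gives 4, 5, 5 = 14 seats, so the divisor must be adjusted.
With modified divisor 14300: modified quotas North 4.361, South 5.946, East 6.047.
Rounding down: North 4, South 5, East 6 (total 15).
East receives 6.

6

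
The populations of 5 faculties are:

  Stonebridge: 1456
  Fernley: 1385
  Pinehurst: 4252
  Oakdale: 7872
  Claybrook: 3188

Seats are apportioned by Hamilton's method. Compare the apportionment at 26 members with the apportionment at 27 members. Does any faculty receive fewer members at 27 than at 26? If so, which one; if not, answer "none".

At 26 seats: Stonebridge 2, Fernley 2, Pinehurst 6, Oakdale 11, Claybrook 5.
At 27 seats: Stonebridge 2, Fernley 2, Pinehurst 6, Oakdale 12, Claybrook 5.
No faculty's allocation decreased.

none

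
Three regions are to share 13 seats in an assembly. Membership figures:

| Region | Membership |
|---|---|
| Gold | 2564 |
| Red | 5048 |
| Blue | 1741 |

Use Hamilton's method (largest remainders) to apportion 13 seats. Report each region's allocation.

The standard divisor is 9353/13 ≈ 719.462.
Standard quotas: Gold 3.5638, Red 7.0164, Blue 2.4199.
Lower quotas: Gold 3, Red 7, Blue 2 (sum 12, leaving 1 seat).
Remainders in descending order: Gold 0.5638, Blue 0.4199, Red 0.0164.
The surplus seat goes to Gold.

Gold 4, Red 7, Blue 2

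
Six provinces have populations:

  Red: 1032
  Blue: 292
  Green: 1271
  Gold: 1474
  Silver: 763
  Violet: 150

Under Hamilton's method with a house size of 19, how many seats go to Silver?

The standard divisor is 4982/19 ≈ 262.211.
Standard quotas: Red 3.936, Blue 1.114, Green 4.847, Gold 5.621, Silver 2.910, Violet 0.572.
Lower quotas: Red 3, Blue 1, Green 4, Gold 5, Silver 2, Violet 0 (sum 15, leaving 4 seats).
Remainders in descending order: Red 0.936, Silver 0.910, Green 0.847, Gold 0.621, Violet 0.572, Blue 0.114.
The surplus seats go to Red, Silver, Green, Gold.
Silver receives 3.

3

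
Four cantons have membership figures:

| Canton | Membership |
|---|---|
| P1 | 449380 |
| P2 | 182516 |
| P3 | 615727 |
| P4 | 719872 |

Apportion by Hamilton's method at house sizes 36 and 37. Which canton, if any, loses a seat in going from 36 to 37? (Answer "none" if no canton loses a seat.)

At 36 seats: P1 8, P2 4, P3 11, P4 13.
At 37 seats: P1 8, P2 3, P3 12, P4 14.
P2 drops from 4 to 3.

P2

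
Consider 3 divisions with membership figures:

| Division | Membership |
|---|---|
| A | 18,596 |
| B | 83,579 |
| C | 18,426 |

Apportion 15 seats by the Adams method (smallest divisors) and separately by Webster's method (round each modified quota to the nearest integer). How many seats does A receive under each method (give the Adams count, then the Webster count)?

3 and 2

Adams: A 3, B 10, C 2.
Webster: A 2, B 11, C 2.
A gets 3 under Adams and 2 under Webster.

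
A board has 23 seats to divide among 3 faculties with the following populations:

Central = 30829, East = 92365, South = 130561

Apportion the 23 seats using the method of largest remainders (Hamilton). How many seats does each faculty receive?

Central 3, East 8, South 12

The standard divisor is 253755/23 ≈ 11032.826.
Standard quotas: Central 2.7943, East 8.3718, South 11.8339.
Lower quotas: Central 2, East 8, South 11 (sum 21, leaving 2 seats).
Remainders in descending order: South 0.8339, Central 0.7943, East 0.3718.
Largest remainders: South, Central receive the extra seats.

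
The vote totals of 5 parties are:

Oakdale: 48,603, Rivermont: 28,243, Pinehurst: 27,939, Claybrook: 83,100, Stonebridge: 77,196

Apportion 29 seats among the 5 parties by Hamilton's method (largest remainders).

Oakdale=5, Rivermont=3, Pinehurst=3, Claybrook=9, Stonebridge=9

Total 265081; standard divisor 265081/29 ≈ 9140.724.
Standard quotas: Oakdale 5.3172, Rivermont 3.0898, Pinehurst 3.0565, Claybrook 9.0912, Stonebridge 8.4453.
Lower quotas: Oakdale 5, Rivermont 3, Pinehurst 3, Claybrook 9, Stonebridge 8 (sum 28, leaving 1 seat).
Remainders in descending order: Stonebridge 0.4453, Oakdale 0.3172, Claybrook 0.0912, Rivermont 0.0898, Pinehurst 0.0565.
Largest remainder: Stonebridge receives the extra seat.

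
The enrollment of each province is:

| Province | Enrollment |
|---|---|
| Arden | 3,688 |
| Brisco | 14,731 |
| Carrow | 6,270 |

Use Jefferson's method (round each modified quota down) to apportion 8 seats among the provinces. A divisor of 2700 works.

Arden: 1; Brisco: 5; Carrow: 2

With modified divisor 2700: modified quotas Arden 1.366, Brisco 5.456, Carrow 2.322.
Rounding down: Arden 1, Brisco 5, Carrow 2 (total 8).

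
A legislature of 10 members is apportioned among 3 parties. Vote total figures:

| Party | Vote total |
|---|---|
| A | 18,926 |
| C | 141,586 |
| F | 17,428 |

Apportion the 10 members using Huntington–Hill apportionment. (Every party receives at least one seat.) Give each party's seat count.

With divisor 17803: modified quotas A 1.063, C 7.953, F 0.979.
Geometric-mean thresholds: A √(1·2)=1.414, C √(7·8)=7.483, F (min 1).
Each quota rounded against its threshold gives A 1, C 8, F 1 (total 10).

A: 1, C: 8, F: 1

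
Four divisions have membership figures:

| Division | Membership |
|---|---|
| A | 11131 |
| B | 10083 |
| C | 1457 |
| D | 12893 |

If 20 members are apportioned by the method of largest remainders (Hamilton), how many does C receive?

Total 35564; standard divisor 35564/20 ≈ 1778.2.
Standard quotas: A 6.2597, B 5.6703, C 0.8194, D 7.2506.
Lower quotas: A 6, B 5, C 0, D 7 (sum 18, leaving 2 seats).
Remainders in descending order: C 0.8194, B 0.6703, A 0.2597, D 0.2506.
The surplus seats go to C, B.
C receives 1.

1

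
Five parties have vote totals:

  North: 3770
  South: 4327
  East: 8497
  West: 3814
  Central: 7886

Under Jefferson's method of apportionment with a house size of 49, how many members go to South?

Standard divisor 28294/49 ≈ 577.429; standard quotas: North 6.529, South 7.494, East 14.715, West 6.605, Central 13.657.
Rounding down gives 6, 7, 14, 6, 13 = 46 seats, so the divisor must be adjusted.
With modified divisor 543: modified quotas North 6.943, South 7.969, East 15.648, West 7.024, Central 14.523.
Rounding down: North 6, South 7, East 15, West 7, Central 14 (total 49).
South receives 7.

7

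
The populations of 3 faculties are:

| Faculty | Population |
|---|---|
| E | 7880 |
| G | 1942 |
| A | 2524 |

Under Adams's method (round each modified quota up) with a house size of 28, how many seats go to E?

17

Standard divisor 12346/28 ≈ 440.929; standard quotas: E 17.871, G 4.404, A 5.724.
Rounding up gives 18, 5, 6 = 29 seats, so the divisor must be adjusted.
With modified divisor 470: modified quotas E 16.766, G 4.132, A 5.370.
Rounding up: E 17, G 5, A 6 (total 28).
E receives 17.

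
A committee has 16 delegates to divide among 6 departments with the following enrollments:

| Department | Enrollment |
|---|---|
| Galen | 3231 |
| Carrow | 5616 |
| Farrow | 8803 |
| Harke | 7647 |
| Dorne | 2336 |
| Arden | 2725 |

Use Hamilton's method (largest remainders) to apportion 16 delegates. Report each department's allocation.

Galen 2, Carrow 3, Farrow 5, Harke 4, Dorne 1, Arden 1

Total 30358; standard divisor 30358/16 ≈ 1897.375.
Standard quotas: Galen 1.7029, Carrow 2.9599, Farrow 4.6396, Harke 4.0303, Dorne 1.2312, Arden 1.4362.
Lower quotas: Galen 1, Carrow 2, Farrow 4, Harke 4, Dorne 1, Arden 1 (sum 13, leaving 3 seats).
Remainders in descending order: Carrow 0.9599, Galen 0.7029, Farrow 0.6396, Arden 0.4362, Dorne 0.2312, Harke 0.0303.
Largest remainders: Carrow, Galen, Farrow receive the extra seats.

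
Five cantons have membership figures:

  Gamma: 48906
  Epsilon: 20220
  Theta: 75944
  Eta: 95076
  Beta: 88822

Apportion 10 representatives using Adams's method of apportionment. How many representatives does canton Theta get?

Standard divisor 328968/10 ≈ 32896.8; standard quotas: Gamma 1.487, Epsilon 0.615, Theta 2.309, Eta 2.890, Beta 2.700.
Rounding up gives 2, 1, 3, 3, 3 = 12 seats, so the divisor must be adjusted.
With modified divisor 46000: modified quotas Gamma 1.063, Epsilon 0.440, Theta 1.651, Eta 2.067, Beta 1.931.
Rounding up: Gamma 2, Epsilon 1, Theta 2, Eta 3, Beta 2 (total 10).
Theta receives 2.

2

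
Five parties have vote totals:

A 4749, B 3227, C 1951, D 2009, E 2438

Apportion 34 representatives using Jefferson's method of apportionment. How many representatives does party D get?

5

Standard divisor 14374/34 ≈ 422.765; standard quotas: A 11.233, B 7.633, C 4.615, D 4.752, E 5.767.
Rounding down gives 11, 7, 4, 4, 5 = 31 seats, so the divisor must be adjusted.
With modified divisor 400: modified quotas A 11.873, B 8.068, C 4.878, D 5.022, E 6.095.
Rounding down: A 11, B 8, C 4, D 5, E 6 (total 34).
D receives 5.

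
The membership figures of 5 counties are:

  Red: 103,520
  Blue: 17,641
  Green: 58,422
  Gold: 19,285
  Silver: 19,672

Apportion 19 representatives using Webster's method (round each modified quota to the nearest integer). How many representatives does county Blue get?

1

Standard divisor 218540/19 ≈ 11502.105; standard quotas: Red 9.000, Blue 1.534, Green 5.079, Gold 1.677, Silver 1.710.
Rounding to the nearest integer gives 9, 2, 5, 2, 2 = 20 seats, so the divisor must be adjusted.
With modified divisor 12000: modified quotas Red 8.627, Blue 1.470, Green 4.869, Gold 1.607, Silver 1.639.
Rounding to the nearest integer: Red 9, Blue 1, Green 5, Gold 2, Silver 2 (total 19).
Blue receives 1.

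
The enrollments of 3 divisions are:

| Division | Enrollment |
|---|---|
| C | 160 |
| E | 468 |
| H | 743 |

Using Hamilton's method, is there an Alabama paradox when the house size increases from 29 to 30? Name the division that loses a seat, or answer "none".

none

At 29 seats: C 3, E 10, H 16.
At 30 seats: C 4, E 10, H 16.
No division's allocation decreased.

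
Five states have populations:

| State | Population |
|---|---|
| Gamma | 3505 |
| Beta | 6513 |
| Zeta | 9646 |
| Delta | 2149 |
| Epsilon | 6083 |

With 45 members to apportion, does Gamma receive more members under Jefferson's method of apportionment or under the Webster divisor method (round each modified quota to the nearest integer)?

Webster

Jefferson: Gamma 5, Beta 11, Zeta 16, Delta 3, Epsilon 10.
Webster: Gamma 6, Beta 10, Zeta 16, Delta 3, Epsilon 10.
Gamma gets 5 under Jefferson and 6 under Webster.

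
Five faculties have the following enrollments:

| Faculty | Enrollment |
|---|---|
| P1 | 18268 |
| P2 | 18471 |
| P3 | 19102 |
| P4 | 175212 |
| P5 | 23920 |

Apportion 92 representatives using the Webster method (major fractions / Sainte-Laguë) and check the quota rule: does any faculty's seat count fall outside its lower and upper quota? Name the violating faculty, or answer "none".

Standard quotas: P1 6.592, P2 6.665, P3 6.892, P4 63.220, P5 8.631.
Webster allocation: P1 7, P2 7, P3 7, P4 62, P5 9.
P4 has quota 63.220 (lower 63, upper 64) but receives 62 — outside the quota interval.

P4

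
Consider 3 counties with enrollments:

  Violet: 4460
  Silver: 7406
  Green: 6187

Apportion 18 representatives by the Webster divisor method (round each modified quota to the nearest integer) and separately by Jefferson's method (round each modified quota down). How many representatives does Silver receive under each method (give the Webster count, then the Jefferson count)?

7 and 8

Webster: Violet 5, Silver 7, Green 6.
Jefferson: Violet 4, Silver 8, Green 6.
Silver gets 7 under Webster and 8 under Jefferson.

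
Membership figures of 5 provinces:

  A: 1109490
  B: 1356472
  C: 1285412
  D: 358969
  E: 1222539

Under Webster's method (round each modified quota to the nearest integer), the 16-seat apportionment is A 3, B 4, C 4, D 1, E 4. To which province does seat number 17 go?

Priority for the next seat is population ÷ (current seats + 0.5).
Priorities: A 316997.143, B 301438.222, C 285647.111, D 239312.667, E 271675.333.
Highest priority: A.

A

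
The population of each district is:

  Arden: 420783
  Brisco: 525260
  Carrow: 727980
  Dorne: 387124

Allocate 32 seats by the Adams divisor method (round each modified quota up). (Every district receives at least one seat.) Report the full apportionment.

Arden 7, Brisco 8, Carrow 11, Dorne 6

Standard divisor 2061147/32 ≈ 64410.844; standard quotas: Arden 6.533, Brisco 8.155, Carrow 11.302, Dorne 6.010.
Rounding up gives 7, 9, 12, 7 = 35 seats, so the divisor must be adjusted.
With modified divisor 68200: modified quotas Arden 6.170, Brisco 7.702, Carrow 10.674, Dorne 5.676.
Rounding up: Arden 7, Brisco 8, Carrow 11, Dorne 6 (total 32).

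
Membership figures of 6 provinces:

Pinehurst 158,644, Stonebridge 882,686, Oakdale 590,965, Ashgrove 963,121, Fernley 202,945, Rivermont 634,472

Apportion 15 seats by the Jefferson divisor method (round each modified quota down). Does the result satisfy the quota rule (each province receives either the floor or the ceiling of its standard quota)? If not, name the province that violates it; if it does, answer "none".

none

Standard quotas: Pinehurst 0.693, Stonebridge 3.857, Oakdale 2.582, Ashgrove 4.208, Fernley 0.887, Rivermont 2.772.
Jefferson allocation: Pinehurst 0, Stonebridge 4, Oakdale 3, Ashgrove 4, Fernley 1, Rivermont 3.
Every allocation lies between the lower and upper quota.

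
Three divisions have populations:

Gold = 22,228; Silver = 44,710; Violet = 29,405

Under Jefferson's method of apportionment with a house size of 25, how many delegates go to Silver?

12

Standard divisor 96343/25 ≈ 3853.72; standard quotas: Gold 5.768, Silver 11.602, Violet 7.630.
Rounding down gives 5, 11, 7 = 23 seats, so the divisor must be adjusted.
With modified divisor 3690: modified quotas Gold 6.024, Silver 12.117, Violet 7.969.
Rounding down: Gold 6, Silver 12, Violet 7 (total 25).
Silver receives 12.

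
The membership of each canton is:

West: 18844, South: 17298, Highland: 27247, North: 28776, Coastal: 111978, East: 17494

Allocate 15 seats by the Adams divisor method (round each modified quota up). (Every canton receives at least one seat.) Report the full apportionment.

Standard divisor 221637/15 ≈ 14775.8; standard quotas: West 1.275, South 1.171, Highland 1.844, North 1.948, Coastal 7.578, East 1.184.
Rounding up gives 2, 2, 2, 2, 8, 2 = 18 seats, so the divisor must be adjusted.
With modified divisor 18100: modified quotas West 1.041, South 0.956, Highland 1.505, North 1.590, Coastal 6.187, East 0.967.
Rounding up: West 2, South 1, Highland 2, North 2, Coastal 7, East 1 (total 15).

West=2; South=1; Highland=2; North=2; Coastal=7; East=1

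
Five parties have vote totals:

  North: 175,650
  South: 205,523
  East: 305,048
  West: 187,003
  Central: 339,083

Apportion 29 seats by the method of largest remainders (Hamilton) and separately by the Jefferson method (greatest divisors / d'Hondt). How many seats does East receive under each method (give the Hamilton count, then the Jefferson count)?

Hamilton: North 4, South 5, East 7, West 5, Central 8.
Jefferson: North 4, South 5, East 8, West 4, Central 8.
East gets 7 under Hamilton and 8 under Jefferson.

7 and 8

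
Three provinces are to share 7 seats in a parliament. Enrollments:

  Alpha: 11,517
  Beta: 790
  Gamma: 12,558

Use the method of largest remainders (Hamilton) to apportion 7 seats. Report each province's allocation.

Total 24865; standard divisor 24865/7 ≈ 3552.143.
Standard quotas: Alpha 3.2423, Beta 0.2224, Gamma 3.5353.
Lower quotas: Alpha 3, Beta 0, Gamma 3 (sum 6, leaving 1 seat).
Remainders in descending order: Gamma 0.5353, Alpha 0.2423, Beta 0.2224.
The surplus seat goes to Gamma.

Alpha 3, Beta 0, Gamma 4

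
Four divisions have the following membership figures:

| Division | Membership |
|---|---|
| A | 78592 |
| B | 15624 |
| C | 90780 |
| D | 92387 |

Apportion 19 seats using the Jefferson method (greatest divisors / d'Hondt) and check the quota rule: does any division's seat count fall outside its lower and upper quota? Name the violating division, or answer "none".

Standard quotas: A 5.383, B 1.070, C 6.218, D 6.328.
Jefferson allocation: A 5, B 1, C 6, D 7.
Every allocation lies between the lower and upper quota.

none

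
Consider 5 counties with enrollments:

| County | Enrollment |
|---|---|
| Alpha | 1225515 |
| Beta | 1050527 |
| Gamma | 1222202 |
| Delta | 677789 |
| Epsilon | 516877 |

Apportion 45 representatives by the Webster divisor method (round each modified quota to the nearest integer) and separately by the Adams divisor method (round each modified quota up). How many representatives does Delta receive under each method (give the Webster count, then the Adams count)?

Webster: Alpha 12, Beta 10, Gamma 12, Delta 6, Epsilon 5.
Adams: Alpha 12, Beta 10, Gamma 11, Delta 7, Epsilon 5.
Delta gets 6 under Webster and 7 under Adams.

6 and 7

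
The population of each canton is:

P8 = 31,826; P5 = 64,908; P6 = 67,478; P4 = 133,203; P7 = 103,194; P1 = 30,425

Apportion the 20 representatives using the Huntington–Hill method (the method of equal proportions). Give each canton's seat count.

P8=2; P5=3; P6=3; P4=6; P7=5; P1=1

With divisor 22009: modified quotas P8 1.446, P5 2.949, P6 3.066, P4 6.052, P7 4.689, P1 1.382.
Geometric-mean thresholds: P8 √(1·2)=1.414, P5 √(2·3)=2.449, P6 √(3·4)=3.464, P4 √(6·7)=6.481, P7 √(4·5)=4.472, P1 √(1·2)=1.414.
Each quota rounded against its threshold gives P8 2, P5 3, P6 3, P4 6, P7 5, P1 1 (total 20).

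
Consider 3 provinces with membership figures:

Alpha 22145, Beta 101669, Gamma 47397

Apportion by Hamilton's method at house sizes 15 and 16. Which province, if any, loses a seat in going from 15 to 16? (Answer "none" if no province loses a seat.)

At 15 seats: Alpha 2, Beta 9, Gamma 4.
At 16 seats: Alpha 2, Beta 10, Gamma 4.
No province's allocation decreased.

none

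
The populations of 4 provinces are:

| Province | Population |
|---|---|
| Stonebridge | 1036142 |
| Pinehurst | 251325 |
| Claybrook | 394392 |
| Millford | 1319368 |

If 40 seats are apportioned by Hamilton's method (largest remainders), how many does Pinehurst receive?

Standard divisor: 3001227 ÷ 40 ≈ 75030.675.
Standard quotas: Stonebridge 13.8096, Pinehurst 3.3496, Claybrook 5.2564, Millford 17.5844.
Lower quotas: Stonebridge 13, Pinehurst 3, Claybrook 5, Millford 17 (sum 38, leaving 2 seats).
Remainders in descending order: Stonebridge 0.8096, Millford 0.5844, Pinehurst 0.3496, Claybrook 0.2564.
The surplus seats go to Stonebridge, Millford.
Pinehurst receives 3.

3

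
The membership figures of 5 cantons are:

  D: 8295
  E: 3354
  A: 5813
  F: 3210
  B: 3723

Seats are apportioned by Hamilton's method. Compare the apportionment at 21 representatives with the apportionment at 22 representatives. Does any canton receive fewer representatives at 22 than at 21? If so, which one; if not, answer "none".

none

At 21 seats: D 7, E 3, A 5, F 3, B 3.
At 22 seats: D 8, E 3, A 5, F 3, B 3.
No canton's allocation decreased.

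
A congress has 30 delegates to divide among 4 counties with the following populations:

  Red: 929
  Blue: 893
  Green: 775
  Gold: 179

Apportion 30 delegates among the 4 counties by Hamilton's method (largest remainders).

Standard divisor: 2776 ÷ 30 ≈ 92.533.
Standard quotas: Red 10.040, Blue 9.651, Green 8.375, Gold 1.934.
Lower quotas: Red 10, Blue 9, Green 8, Gold 1 (sum 28, leaving 2 seats).
Remainders in descending order: Gold 0.934, Blue 0.651, Green 0.375, Red 0.040.
Largest remainders: Gold, Blue receive the extra seats.

Red: 10; Blue: 10; Green: 8; Gold: 2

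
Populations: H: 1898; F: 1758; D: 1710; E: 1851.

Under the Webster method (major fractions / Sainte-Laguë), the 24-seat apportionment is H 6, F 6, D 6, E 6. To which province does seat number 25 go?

H

Priority for the next seat is population ÷ (current seats + 0.5).
Priorities: H 292.000, F 270.462, D 263.077, E 284.769.
Highest priority: H.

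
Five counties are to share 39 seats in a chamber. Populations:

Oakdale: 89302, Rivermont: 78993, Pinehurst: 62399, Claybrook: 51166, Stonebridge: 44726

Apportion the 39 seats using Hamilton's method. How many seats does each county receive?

Oakdale: 11, Rivermont: 9, Pinehurst: 8, Claybrook: 6, Stonebridge: 5

Standard divisor: 326586 ÷ 39 = 8374.
Standard quotas: Oakdale 10.6642, Rivermont 9.4331, Pinehurst 7.4515, Claybrook 6.1101, Stonebridge 5.3411.
Lower quotas: Oakdale 10, Rivermont 9, Pinehurst 7, Claybrook 6, Stonebridge 5 (sum 37, leaving 2 seats).
Remainders in descending order: Oakdale 0.6642, Pinehurst 0.4515, Rivermont 0.4331, Stonebridge 0.3411, Claybrook 0.1101.
Largest remainders: Oakdale, Pinehurst receive the extra seats.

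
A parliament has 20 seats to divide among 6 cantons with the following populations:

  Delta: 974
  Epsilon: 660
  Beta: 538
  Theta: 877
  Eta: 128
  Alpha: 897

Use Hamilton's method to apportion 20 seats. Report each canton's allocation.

Delta 5; Epsilon 3; Beta 3; Theta 4; Eta 1; Alpha 4

Standard divisor: 4074 ÷ 20 ≈ 203.7.
Standard quotas: Delta 4.782, Epsilon 3.240, Beta 2.641, Theta 4.305, Eta 0.628, Alpha 4.404.
Lower quotas: Delta 4, Epsilon 3, Beta 2, Theta 4, Eta 0, Alpha 4 (sum 17, leaving 3 seats).
Remainders in descending order: Delta 0.782, Beta 0.641, Eta 0.628, Alpha 0.404, Theta 0.305, Epsilon 0.240.
The surplus seats go to Delta, Beta, Eta.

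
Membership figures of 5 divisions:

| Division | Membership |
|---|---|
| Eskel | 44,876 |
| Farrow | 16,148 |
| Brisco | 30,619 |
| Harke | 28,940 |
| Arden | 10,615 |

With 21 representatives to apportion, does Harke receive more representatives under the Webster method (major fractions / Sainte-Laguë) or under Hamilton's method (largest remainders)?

Webster: Eskel 7, Farrow 3, Brisco 5, Harke 4, Arden 2.
Hamilton: Eskel 7, Farrow 2, Brisco 5, Harke 5, Arden 2.
Harke gets 4 under Webster and 5 under Hamilton.

Hamilton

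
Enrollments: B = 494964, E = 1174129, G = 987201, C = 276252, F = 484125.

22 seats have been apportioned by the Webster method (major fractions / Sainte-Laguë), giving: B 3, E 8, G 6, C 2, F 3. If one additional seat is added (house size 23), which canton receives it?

G

Priority for the next seat is population ÷ (current seats + 0.5).
Priorities: B 141418.286, E 138132.824, G 151877.077, C 110500.800, F 138321.429.
Highest priority: G.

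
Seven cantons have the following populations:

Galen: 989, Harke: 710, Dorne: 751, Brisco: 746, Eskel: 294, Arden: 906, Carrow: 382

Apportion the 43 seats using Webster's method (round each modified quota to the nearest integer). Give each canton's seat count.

Galen 9, Harke 6, Dorne 7, Brisco 7, Eskel 3, Arden 8, Carrow 3

Standard divisor 4778/43 ≈ 111.116; standard quotas: Galen 8.901, Harke 6.390, Dorne 6.759, Brisco 6.714, Eskel 2.646, Arden 8.154, Carrow 3.438.
Rounding to the nearest integer gives Galen 9, Harke 6, Dorne 7, Brisco 7, Eskel 3, Arden 8, Carrow 3 — total 43, matching the house size, so no adjustment is needed.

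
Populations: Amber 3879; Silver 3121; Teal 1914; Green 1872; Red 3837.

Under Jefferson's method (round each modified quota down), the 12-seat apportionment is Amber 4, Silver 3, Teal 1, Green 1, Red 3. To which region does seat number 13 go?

Priority for the next seat is population ÷ (current seats + 1).
Priorities: Amber 775.800, Silver 780.250, Teal 957.000, Green 936.000, Red 959.250.
Highest priority: Red.

Red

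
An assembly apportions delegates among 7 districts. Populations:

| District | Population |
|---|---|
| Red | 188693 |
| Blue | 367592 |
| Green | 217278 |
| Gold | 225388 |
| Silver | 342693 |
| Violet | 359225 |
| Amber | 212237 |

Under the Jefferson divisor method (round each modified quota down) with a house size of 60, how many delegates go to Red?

Standard divisor 1913106/60 ≈ 31885.1; standard quotas: Red 5.918, Blue 11.529, Green 6.814, Gold 7.069, Silver 10.748, Violet 11.266, Amber 6.656.
Rounding down gives 5, 11, 6, 7, 10, 11, 6 = 56 seats, so the divisor must be adjusted.
With modified divisor 30500: modified quotas Red 6.187, Blue 12.052, Green 7.124, Gold 7.390, Silver 11.236, Violet 11.778, Amber 6.959.
Rounding down: Red 6, Blue 12, Green 7, Gold 7, Silver 11, Violet 11, Amber 6 (total 60).
Red receives 6.

6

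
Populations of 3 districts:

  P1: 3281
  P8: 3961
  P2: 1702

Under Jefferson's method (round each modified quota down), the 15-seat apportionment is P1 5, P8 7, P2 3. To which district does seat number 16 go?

P1

Priority for the next seat is population ÷ (current seats + 1).
Priorities: P1 546.833, P8 495.125, P2 425.500.
Highest priority: P1.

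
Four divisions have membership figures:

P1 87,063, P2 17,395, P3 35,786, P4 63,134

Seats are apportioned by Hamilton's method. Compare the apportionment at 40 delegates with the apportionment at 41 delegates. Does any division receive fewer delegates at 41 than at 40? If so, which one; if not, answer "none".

P2

At 40 seats: P1 17, P2 4, P3 7, P4 12.
At 41 seats: P1 18, P2 3, P3 7, P4 13.
P2 drops from 4 to 3.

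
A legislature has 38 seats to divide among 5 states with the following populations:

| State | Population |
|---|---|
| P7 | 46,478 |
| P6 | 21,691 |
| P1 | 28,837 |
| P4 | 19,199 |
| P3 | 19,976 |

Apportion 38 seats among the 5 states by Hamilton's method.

Total 136181; standard divisor 136181/38 ≈ 3583.711.
Standard quotas: P7 12.9692, P6 6.0527, P1 8.0467, P4 5.3573, P3 5.5741.
Lower quotas: P7 12, P6 6, P1 8, P4 5, P3 5 (sum 36, leaving 2 seats).
Remainders in descending order: P7 0.9692, P3 0.5741, P4 0.3573, P6 0.0527, P1 0.0467.
Largest remainders: P7, P3 receive the extra seats.

P7 13; P6 6; P1 8; P4 5; P3 6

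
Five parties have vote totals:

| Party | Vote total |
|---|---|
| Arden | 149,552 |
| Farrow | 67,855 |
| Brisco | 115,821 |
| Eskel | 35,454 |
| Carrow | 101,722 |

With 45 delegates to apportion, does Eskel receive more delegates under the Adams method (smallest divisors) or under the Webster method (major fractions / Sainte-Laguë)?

Adams: Arden 14, Farrow 7, Brisco 11, Eskel 4, Carrow 9.
Webster: Arden 14, Farrow 7, Brisco 11, Eskel 3, Carrow 10.
Eskel gets 4 under Adams and 3 under Webster.

Adams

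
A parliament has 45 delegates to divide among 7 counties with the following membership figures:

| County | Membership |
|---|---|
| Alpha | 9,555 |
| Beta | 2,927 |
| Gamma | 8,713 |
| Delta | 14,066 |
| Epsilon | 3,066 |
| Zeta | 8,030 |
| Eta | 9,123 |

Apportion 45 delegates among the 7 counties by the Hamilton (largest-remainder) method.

Alpha: 8, Beta: 2, Gamma: 7, Delta: 11, Epsilon: 3, Zeta: 7, Eta: 7

Total 55480; standard divisor 55480/45 ≈ 1232.889.
Standard quotas: Alpha 7.7501, Beta 2.3741, Gamma 7.0671, Delta 11.4090, Epsilon 2.4868, Zeta 6.5132, Eta 7.3997.
Lower quotas: Alpha 7, Beta 2, Gamma 7, Delta 11, Epsilon 2, Zeta 6, Eta 7 (sum 42, leaving 3 seats).
Remainders in descending order: Alpha 0.7501, Zeta 0.5132, Epsilon 0.4868, Delta 0.4090, Eta 0.3997, Beta 0.3741, Gamma 0.0671.
The surplus seats go to Alpha, Zeta, Epsilon.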